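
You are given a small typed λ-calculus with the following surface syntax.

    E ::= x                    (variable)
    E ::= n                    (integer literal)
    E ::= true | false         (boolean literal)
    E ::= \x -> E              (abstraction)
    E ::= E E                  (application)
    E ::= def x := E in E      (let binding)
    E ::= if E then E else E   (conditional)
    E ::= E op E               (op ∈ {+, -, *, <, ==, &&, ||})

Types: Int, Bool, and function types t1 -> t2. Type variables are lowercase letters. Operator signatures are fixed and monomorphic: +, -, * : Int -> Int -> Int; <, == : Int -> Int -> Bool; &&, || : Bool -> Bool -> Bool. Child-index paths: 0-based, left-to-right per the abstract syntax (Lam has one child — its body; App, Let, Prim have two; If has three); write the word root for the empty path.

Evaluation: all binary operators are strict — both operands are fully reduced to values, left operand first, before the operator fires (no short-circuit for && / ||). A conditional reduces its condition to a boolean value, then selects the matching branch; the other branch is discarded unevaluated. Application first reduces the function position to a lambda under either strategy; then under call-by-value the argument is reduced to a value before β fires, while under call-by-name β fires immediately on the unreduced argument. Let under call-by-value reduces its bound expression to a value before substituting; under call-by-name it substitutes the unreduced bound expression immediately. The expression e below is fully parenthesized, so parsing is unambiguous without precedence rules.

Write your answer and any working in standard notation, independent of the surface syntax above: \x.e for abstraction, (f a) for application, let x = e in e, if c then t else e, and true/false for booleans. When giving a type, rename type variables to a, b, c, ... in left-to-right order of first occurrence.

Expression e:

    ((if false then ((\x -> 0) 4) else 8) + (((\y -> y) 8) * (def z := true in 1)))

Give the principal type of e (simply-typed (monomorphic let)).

Trace:
  unify Bool ~ Bool
\x._ : a -> Int
  unify a -> Int ~ Int -> b
  unify a ~ Int
  unify Int ~ b
_ _ : Int
  unify Int ~ Int
  unify Int ~ Int
y : c
\y._ : c -> c
  unify c -> c ~ Int -> d
  unify c ~ Int
  unify Int ~ d
_ _ : Int
  unify Int ~ Int
let z : Bool
  unify Int ~ Int
  unify Int ~ Int

Answer: Int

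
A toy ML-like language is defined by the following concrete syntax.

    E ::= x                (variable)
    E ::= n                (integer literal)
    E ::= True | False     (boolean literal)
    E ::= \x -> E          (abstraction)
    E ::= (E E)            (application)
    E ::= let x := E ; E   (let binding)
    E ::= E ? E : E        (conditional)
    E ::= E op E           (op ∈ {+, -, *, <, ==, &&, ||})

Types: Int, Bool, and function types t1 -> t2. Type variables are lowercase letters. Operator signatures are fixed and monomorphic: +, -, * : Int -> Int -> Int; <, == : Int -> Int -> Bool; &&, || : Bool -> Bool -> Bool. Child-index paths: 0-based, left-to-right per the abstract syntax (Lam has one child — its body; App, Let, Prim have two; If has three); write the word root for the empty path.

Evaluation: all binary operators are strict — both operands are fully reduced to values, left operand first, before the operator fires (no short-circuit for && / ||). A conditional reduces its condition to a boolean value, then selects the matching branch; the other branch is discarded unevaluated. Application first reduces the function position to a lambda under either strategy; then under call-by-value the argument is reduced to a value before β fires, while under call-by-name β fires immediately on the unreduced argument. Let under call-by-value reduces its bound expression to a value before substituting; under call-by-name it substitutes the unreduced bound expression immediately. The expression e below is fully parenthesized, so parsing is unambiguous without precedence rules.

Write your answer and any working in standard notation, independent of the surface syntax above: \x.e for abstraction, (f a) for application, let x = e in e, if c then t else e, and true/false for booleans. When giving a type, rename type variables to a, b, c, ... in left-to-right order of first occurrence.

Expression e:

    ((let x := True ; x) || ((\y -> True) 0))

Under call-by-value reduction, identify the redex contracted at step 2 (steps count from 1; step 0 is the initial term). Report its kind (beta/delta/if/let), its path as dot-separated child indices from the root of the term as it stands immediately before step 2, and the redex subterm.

Answer: beta at 1 : ((\y.true) 0)

Working:
step 0: ((let x = true in x) || ((\y.true) 0))
step 1: [let@0] (true || ((\y.true) 0))
step 2: [beta@1] (true || true)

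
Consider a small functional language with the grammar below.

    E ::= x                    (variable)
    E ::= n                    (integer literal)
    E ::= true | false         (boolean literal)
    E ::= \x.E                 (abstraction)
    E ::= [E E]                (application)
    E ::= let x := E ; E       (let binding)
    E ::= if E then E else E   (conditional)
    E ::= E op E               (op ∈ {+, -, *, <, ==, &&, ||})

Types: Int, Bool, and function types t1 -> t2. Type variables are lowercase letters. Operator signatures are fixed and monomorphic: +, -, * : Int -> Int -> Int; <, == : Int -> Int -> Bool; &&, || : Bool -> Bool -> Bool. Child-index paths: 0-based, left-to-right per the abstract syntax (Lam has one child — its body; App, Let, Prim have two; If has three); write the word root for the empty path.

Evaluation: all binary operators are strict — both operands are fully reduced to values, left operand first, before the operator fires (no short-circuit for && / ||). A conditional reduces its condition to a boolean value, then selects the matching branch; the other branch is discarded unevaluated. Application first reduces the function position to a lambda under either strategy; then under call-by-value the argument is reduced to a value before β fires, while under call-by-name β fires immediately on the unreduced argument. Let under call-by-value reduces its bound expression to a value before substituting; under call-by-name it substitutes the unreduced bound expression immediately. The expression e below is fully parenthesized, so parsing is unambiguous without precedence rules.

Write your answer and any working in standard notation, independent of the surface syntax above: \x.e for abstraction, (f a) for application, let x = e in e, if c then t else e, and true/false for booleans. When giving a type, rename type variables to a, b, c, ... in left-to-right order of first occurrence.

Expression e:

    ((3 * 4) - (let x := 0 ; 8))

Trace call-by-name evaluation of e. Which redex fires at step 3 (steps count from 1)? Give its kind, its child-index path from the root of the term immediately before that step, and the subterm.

Answer: delta at root : (12 - 8)

Working:
step 0: ((3 * 4) - (let x = 0 in 8))
step 1: [delta@0] (12 - (let x = 0 in 8))
step 2: [let@1] (12 - 8)
step 3: [delta@root] 4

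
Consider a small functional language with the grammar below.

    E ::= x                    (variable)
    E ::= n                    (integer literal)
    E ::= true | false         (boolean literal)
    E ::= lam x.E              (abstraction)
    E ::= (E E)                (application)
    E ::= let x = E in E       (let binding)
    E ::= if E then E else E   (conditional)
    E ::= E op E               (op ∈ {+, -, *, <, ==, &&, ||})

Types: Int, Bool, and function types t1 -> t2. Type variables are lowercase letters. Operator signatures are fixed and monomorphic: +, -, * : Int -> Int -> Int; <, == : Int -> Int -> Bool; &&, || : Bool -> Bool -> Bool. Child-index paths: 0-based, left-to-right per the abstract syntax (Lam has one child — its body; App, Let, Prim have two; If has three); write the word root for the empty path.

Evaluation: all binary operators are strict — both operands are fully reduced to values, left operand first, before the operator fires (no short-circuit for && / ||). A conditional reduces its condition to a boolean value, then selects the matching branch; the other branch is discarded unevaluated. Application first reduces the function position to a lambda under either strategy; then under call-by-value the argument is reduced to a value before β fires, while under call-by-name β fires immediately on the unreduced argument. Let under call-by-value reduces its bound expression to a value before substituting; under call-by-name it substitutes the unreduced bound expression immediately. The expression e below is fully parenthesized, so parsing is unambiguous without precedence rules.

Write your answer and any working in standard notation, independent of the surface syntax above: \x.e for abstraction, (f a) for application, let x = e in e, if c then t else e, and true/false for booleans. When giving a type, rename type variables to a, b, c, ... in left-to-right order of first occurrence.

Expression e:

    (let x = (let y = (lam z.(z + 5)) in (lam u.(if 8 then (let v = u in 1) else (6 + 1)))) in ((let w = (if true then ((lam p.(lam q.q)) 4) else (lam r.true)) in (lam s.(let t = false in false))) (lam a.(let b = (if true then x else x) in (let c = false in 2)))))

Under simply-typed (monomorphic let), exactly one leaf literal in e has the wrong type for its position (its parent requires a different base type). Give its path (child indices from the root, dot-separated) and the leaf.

Answer: 0.1.0.0 : 8

Working:
z : a
  unify a ~ Int
  unify Int ~ Int
\z._ : Int -> Int
let y : Int -> Int
  unify Int ~ Bool
  FAIL: mismatch Int ~ Bool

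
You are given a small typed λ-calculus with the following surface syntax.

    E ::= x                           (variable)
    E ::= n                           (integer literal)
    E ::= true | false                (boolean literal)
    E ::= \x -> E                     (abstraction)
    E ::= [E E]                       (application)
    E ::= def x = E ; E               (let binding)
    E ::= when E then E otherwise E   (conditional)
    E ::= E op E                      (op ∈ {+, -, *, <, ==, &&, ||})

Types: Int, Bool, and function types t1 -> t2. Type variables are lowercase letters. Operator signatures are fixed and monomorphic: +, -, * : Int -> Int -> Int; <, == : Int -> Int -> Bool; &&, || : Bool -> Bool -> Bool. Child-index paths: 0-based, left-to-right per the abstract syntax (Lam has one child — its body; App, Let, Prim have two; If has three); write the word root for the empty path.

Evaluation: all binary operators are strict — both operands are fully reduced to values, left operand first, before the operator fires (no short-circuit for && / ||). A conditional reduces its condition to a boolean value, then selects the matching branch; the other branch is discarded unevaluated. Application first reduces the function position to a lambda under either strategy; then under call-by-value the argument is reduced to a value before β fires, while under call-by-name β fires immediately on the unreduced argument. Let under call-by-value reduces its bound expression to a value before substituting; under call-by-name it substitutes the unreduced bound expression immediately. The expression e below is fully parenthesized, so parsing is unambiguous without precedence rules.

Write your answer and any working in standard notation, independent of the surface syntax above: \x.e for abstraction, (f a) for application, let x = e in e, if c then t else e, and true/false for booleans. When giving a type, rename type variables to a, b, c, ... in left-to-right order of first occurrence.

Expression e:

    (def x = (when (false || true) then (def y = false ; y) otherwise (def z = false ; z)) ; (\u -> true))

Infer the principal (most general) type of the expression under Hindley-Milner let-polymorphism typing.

Trace:
  unify Bool ~ Bool
  unify Bool ~ Bool
  unify Bool ~ Bool
let y : Bool
y : Bool
let z : Bool
z : Bool
  unify Bool ~ Bool
let x : Bool
\u._ : a -> Bool

Answer: a -> Bool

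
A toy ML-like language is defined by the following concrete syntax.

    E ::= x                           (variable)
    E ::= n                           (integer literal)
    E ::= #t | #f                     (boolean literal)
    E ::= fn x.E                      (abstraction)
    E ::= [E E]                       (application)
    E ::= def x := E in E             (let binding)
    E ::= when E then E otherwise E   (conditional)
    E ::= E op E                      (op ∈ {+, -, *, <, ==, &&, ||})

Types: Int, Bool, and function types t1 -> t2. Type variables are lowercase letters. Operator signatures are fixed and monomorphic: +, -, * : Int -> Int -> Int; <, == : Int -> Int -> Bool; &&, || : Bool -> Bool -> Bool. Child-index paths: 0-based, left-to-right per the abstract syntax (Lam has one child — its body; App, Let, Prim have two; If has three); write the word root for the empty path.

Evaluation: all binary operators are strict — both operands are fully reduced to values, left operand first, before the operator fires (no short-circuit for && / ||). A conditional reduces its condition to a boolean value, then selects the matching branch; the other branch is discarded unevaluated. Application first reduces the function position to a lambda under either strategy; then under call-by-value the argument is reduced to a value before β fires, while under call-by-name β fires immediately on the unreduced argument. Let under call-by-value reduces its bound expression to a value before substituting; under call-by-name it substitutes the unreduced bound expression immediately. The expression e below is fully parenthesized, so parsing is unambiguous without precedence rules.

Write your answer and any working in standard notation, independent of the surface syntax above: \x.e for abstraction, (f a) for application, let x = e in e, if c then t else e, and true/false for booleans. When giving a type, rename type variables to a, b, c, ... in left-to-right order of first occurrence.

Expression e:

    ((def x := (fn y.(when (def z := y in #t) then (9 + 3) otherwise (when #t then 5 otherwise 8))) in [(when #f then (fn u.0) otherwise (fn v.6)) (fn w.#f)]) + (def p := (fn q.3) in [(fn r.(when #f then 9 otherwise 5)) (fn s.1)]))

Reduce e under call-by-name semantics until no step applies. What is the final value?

Answer: 11

Working:
step 0: ((let x = (\y.(if (let z = y in true) then (9 + 3) else (if true then 5 else 8))) in ((if false then (\u.0) else (\v.6)) (\w.false))) + (let p = (\q.3) in ((\r.(if false then 9 else 5)) (\s.1))))
step 1: [let@0] (((if false then (\u.0) else (\v.6)) (\w.false)) + (let p = (\q.3) in ((\r.(if false then 9 else 5)) (\s.1))))
step 2: [if@0.0] (((\v.6) (\w.false)) + (let p = (\q.3) in ((\r.(if false then 9 else 5)) (\s.1))))
step 3: [beta@0] (6 + (let p = (\q.3) in ((\r.(if false then 9 else 5)) (\s.1))))
step 4: [let@1] (6 + ((\r.(if false then 9 else 5)) (\s.1)))
step 5: [beta@1] (6 + (if false then 9 else 5))
step 6: [if@1] (6 + 5)
step 7: [delta@root] 11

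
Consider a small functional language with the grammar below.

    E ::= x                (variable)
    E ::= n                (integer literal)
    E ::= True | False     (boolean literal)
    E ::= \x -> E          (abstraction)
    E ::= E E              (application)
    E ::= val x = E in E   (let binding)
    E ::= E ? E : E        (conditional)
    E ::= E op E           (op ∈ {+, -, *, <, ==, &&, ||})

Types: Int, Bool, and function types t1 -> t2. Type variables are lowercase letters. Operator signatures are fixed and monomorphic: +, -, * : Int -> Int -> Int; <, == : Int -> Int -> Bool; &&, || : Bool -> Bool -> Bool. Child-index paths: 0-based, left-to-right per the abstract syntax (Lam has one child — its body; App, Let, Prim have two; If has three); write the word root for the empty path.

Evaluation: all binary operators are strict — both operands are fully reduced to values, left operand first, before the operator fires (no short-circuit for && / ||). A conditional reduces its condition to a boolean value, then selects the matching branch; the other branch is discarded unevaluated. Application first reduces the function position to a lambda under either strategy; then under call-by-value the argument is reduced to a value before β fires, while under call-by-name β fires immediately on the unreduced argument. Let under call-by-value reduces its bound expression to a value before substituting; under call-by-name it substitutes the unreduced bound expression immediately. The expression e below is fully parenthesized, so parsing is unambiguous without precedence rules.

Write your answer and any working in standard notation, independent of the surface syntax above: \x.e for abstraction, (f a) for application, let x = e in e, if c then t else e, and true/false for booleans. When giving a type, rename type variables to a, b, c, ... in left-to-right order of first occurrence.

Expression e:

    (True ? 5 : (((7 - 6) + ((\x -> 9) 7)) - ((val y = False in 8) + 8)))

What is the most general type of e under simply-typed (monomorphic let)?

Working:
  unify Bool ~ Bool
  unify Int ~ Int
  unify Int ~ Int
  unify Int ~ Int
\x._ : a -> Int
  unify a -> Int ~ Int -> b
  unify a ~ Int
  unify Int ~ b
_ _ : Int
  unify Int ~ Int
  unify Int ~ Int
let y : Bool
  unify Int ~ Int
  unify Int ~ Int
  unify Int ~ Int
  unify Int ~ Int

Answer: Int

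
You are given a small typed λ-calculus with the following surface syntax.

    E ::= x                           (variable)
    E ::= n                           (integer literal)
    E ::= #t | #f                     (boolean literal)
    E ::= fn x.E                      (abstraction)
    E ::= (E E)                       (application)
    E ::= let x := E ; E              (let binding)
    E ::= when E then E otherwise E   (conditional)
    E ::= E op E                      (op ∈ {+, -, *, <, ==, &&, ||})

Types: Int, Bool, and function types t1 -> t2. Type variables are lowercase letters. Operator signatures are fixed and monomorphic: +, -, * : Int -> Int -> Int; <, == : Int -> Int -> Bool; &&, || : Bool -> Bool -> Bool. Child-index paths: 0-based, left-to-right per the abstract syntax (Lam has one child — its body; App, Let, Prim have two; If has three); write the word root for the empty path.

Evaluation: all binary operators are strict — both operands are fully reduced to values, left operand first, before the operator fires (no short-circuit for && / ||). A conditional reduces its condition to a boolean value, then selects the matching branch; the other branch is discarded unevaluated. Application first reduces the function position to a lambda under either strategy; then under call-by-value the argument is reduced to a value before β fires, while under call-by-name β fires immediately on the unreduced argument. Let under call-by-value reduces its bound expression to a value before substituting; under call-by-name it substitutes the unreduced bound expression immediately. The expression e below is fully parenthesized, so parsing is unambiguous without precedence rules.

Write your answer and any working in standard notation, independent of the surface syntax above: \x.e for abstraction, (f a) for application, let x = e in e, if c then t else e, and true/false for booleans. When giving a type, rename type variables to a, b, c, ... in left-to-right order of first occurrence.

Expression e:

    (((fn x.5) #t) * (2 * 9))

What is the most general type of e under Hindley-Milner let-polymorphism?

Answer: Int

Working:
\x._ : a -> Int
  unify a -> Int ~ Bool -> b
  unify a ~ Bool
  unify Int ~ b
_ _ : Int
  unify Int ~ Int
  unify Int ~ Int
  unify Int ~ Int
  unify Int ~ Int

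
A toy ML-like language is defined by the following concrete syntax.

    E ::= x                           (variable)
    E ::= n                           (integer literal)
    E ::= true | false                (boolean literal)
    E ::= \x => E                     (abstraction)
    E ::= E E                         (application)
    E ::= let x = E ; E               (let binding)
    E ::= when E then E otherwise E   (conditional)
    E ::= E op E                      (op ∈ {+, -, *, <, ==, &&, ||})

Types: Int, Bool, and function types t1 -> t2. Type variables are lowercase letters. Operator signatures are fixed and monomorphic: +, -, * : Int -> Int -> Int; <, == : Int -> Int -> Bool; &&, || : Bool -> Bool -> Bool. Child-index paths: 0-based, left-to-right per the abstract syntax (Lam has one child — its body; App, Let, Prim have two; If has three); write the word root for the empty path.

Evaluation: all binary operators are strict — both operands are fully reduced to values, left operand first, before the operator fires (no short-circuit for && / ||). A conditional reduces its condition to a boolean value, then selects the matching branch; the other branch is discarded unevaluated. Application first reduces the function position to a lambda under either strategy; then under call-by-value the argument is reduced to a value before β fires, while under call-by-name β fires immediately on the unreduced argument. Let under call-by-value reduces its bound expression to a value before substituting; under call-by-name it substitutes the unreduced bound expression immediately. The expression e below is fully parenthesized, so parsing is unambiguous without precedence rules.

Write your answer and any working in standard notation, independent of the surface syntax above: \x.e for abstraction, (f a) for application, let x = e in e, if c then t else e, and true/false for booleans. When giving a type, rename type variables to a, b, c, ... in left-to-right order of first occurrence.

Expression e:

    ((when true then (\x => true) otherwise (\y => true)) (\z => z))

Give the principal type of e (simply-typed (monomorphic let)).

Working:
  unify Bool ~ Bool
\x._ : a -> Bool
\y._ : b -> Bool
  unify a -> Bool ~ b -> Bool
  unify a ~ b
  unify Bool ~ Bool
z : c
\z._ : c -> c
  unify b -> Bool ~ (c -> c) -> d
  unify b ~ c -> c
  unify Bool ~ d
_ _ : Bool

Answer: Bool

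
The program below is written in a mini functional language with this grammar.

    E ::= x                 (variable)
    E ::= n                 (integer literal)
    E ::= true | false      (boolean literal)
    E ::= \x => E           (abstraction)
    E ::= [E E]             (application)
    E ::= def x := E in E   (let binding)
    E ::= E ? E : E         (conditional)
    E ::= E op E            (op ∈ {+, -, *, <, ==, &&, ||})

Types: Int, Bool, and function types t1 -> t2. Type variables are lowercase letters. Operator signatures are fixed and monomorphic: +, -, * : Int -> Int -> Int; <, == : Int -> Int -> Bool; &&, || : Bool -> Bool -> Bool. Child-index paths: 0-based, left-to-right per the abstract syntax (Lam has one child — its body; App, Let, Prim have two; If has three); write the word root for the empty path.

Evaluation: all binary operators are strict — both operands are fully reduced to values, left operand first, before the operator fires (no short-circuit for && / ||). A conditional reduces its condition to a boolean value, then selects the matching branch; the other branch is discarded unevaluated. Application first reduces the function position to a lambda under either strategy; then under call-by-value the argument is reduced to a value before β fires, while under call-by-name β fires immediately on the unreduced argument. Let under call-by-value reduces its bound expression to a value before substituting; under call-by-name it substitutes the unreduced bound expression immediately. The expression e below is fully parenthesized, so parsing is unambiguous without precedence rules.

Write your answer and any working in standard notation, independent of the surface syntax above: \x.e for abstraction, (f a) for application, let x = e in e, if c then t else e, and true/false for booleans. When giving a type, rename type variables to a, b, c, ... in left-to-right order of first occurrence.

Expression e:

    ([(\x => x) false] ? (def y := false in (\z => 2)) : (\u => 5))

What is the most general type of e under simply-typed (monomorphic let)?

Derivation:
x : a
\x._ : a -> a
  unify a -> a ~ Bool -> b
  unify a ~ Bool
  unify Bool ~ b
_ _ : Bool
  unify Bool ~ Bool
let y : Bool
\z._ : c -> Int
\u._ : d -> Int
  unify c -> Int ~ d -> Int
  unify c ~ d
  unify Int ~ Int

Answer: a -> Int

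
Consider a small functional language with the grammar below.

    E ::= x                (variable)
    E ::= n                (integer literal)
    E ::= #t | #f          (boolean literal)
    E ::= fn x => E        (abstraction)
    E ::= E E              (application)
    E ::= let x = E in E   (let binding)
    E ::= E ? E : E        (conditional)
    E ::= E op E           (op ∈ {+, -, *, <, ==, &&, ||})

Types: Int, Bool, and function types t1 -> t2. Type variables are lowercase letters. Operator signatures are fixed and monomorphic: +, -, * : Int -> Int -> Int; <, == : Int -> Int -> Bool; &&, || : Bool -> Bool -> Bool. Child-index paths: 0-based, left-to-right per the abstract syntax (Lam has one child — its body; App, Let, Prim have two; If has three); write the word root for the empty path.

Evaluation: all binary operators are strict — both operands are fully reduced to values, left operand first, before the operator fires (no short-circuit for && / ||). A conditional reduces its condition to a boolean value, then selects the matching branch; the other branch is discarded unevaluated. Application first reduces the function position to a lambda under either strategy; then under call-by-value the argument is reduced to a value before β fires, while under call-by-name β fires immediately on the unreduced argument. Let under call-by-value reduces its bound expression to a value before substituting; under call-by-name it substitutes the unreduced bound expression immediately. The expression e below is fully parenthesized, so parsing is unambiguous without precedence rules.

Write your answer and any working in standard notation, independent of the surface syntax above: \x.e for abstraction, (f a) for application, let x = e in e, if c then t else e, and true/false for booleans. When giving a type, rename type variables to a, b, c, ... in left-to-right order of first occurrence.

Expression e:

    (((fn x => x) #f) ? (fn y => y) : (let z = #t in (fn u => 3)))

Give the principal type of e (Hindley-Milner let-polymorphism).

Trace:
x : a
\x._ : a -> a
  unify a -> a ~ Bool -> b
  unify a ~ Bool
  unify Bool ~ b
_ _ : Bool
  unify Bool ~ Bool
y : c
\y._ : c -> c
let z : Bool
\u._ : d -> Int
  unify c -> c ~ d -> Int
  unify c ~ d
  unify d ~ Int

Answer: Int -> Int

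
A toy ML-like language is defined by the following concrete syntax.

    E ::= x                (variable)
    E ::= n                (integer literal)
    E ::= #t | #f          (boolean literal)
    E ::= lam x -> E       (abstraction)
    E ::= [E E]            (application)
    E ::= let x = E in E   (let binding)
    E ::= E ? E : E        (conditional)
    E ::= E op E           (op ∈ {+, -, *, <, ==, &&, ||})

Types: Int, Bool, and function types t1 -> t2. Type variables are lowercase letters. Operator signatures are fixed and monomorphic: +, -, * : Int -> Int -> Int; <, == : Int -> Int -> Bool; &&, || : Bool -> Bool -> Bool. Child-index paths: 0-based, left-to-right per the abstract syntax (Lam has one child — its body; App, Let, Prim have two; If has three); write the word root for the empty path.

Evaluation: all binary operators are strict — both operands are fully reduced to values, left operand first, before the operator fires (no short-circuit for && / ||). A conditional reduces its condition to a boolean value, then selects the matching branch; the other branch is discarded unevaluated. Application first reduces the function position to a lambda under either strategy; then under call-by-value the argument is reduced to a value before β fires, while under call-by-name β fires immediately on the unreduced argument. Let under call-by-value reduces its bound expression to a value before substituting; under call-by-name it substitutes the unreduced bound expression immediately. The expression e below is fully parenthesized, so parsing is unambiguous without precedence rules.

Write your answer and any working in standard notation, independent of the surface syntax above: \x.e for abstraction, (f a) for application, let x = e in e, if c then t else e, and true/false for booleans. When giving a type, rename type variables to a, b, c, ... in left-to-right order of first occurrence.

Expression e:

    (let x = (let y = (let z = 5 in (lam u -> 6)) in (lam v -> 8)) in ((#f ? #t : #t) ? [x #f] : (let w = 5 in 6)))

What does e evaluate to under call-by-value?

Answer: 8

Trace:
step 0: (let x = (let y = (let z = 5 in (\u.6)) in (\v.8)) in (if (if false then true else true) then (x false) else (let w = 5 in 6)))
step 1: [let@0.0] (let x = (let y = (\u.6) in (\v.8)) in (if (if false then true else true) then (x false) else (let w = 5 in 6)))
step 2: [let@0] (let x = (\v.8) in (if (if false then true else true) then (x false) else (let w = 5 in 6)))
step 3: [let@root] (if (if false then true else true) then ((\v.8) false) else (let w = 5 in 6))
step 4: [if@0] (if true then ((\v.8) false) else (let w = 5 in 6))
step 5: [if@root] ((\v.8) false)
step 6: [beta@root] 8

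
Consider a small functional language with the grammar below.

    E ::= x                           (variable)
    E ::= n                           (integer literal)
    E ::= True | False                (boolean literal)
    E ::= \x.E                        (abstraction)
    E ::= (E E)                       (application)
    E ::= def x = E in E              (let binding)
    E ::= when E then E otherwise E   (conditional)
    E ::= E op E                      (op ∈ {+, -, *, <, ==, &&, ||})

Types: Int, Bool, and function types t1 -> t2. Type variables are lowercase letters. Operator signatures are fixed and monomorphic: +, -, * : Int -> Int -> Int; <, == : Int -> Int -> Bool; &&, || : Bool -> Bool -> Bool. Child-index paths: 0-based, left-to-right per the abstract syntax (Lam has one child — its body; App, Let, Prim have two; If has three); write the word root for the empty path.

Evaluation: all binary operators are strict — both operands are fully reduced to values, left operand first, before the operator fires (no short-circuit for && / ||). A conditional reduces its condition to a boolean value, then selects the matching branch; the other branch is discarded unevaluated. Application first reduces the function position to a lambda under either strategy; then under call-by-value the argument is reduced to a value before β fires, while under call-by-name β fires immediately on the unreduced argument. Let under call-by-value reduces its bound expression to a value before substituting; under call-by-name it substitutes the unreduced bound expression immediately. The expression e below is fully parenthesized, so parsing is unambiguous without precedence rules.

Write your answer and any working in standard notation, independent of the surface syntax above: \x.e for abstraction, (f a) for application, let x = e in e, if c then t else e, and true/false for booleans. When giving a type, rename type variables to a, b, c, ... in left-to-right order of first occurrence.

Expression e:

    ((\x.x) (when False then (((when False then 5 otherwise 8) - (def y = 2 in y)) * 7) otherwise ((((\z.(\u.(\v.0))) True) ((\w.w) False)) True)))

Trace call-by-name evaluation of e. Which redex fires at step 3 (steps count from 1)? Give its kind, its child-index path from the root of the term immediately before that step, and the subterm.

Answer: beta at 0.0 : ((\z.(\u.(\v.0))) true)

Working:
step 0: ((\x.x) (if false then (((if false then 5 else 8) - (let y = 2 in y)) * 7) else ((((\z.(\u.(\v.0))) true) ((\w.w) false)) true)))
step 1: [beta@root] (if false then (((if false then 5 else 8) - (let y = 2 in y)) * 7) else ((((\z.(\u.(\v.0))) true) ((\w.w) false)) true))
step 2: [if@root] ((((\z.(\u.(\v.0))) true) ((\w.w) false)) true)
step 3: [beta@0.0] (((\u.(\v.0)) ((\w.w) false)) true)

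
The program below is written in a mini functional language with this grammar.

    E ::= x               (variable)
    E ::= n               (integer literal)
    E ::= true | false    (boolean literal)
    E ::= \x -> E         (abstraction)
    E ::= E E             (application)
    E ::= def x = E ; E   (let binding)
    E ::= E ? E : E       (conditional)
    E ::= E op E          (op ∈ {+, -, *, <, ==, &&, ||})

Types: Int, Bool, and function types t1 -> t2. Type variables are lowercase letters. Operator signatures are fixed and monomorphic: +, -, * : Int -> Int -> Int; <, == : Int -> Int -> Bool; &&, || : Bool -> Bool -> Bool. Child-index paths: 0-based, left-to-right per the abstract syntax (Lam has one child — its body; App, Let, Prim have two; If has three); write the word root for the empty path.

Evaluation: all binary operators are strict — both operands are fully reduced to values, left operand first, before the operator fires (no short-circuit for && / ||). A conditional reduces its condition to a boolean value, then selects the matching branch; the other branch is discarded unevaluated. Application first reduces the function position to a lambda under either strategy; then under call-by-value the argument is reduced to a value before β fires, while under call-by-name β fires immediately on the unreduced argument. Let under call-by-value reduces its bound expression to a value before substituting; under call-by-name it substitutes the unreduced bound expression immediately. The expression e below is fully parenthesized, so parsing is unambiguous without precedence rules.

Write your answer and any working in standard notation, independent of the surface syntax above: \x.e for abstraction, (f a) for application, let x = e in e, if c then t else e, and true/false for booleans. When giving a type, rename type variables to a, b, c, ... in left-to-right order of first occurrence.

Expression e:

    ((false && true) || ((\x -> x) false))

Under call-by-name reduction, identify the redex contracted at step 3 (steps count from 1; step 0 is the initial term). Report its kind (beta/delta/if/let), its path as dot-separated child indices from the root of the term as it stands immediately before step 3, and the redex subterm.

Derivation:
step 0: ((false && true) || ((\x.x) false))
step 1: [delta@0] (false || ((\x.x) false))
step 2: [beta@1] (false || false)
step 3: [delta@root] false

Answer: delta at root : (false || false)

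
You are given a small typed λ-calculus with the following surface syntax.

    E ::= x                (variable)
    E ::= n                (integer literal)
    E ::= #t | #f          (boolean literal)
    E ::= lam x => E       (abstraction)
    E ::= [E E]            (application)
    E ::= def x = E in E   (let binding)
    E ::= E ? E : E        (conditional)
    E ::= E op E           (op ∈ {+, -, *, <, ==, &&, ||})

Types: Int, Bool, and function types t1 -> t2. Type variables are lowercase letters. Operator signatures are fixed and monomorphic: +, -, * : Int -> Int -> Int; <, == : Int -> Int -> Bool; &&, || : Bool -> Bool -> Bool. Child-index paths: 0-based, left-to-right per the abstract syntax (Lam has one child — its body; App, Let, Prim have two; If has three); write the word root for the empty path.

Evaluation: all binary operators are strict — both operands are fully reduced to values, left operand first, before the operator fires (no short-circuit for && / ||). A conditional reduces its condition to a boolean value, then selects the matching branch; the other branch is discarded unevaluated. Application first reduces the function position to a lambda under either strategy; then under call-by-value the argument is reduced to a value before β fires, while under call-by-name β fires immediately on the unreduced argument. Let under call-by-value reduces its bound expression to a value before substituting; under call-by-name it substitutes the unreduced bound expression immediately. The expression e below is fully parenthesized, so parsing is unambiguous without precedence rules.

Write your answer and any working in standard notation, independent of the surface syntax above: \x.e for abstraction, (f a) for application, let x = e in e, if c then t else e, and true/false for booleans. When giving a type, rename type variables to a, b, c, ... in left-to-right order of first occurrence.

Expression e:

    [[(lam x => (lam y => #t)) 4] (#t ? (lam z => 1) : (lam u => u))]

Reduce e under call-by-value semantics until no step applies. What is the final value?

Answer: true

Trace:
step 0: (((\x.(\y.true)) 4) (if true then (\z.1) else (\u.u)))
step 1: [beta@0] ((\y.true) (if true then (\z.1) else (\u.u)))
step 2: [if@1] ((\y.true) (\z.1))
step 3: [beta@root] true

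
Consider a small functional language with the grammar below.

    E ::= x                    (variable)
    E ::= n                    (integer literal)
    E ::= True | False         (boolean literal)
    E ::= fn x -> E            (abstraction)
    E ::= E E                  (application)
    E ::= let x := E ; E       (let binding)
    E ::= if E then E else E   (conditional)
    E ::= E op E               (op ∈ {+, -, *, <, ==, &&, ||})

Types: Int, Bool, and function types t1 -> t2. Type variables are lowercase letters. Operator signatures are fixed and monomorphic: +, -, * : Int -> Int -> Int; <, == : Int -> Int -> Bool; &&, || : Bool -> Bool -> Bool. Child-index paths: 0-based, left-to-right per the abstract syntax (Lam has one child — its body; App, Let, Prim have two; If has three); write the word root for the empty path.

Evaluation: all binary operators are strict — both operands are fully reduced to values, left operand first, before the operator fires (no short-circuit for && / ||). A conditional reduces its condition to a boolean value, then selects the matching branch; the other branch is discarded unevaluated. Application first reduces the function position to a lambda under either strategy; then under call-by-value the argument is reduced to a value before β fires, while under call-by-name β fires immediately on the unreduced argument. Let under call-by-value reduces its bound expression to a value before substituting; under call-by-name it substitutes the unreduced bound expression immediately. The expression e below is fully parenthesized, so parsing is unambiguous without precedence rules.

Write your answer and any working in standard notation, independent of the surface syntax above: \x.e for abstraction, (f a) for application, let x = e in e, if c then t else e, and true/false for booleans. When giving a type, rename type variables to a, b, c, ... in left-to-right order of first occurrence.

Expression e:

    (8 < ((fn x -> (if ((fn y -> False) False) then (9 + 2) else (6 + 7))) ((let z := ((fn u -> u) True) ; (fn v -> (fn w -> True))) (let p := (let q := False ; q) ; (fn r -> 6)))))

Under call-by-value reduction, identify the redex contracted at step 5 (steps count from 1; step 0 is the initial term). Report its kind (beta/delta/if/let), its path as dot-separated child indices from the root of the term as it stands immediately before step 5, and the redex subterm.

Answer: beta at 1.1 : ((\v.(\w.true)) (\r.6))

Trace:
step 0: (8 < ((\x.(if ((\y.false) false) then (9 + 2) else (6 + 7))) ((let z = ((\u.u) true) in (\v.(\w.true))) (let p = (let q = false in q) in (\r.6)))))
step 1: [beta@1.1.0.0] (8 < ((\x.(if ((\y.false) false) then (9 + 2) else (6 + 7))) ((let z = true in (\v.(\w.true))) (let p = (let q = false in q) in (\r.6)))))
step 2: [let@1.1.0] (8 < ((\x.(if ((\y.false) false) then (9 + 2) else (6 + 7))) ((\v.(\w.true)) (let p = (let q = false in q) in (\r.6)))))
step 3: [let@1.1.1.0] (8 < ((\x.(if ((\y.false) false) then (9 + 2) else (6 + 7))) ((\v.(\w.true)) (let p = false in (\r.6)))))
step 4: [let@1.1.1] (8 < ((\x.(if ((\y.false) false) then (9 + 2) else (6 + 7))) ((\v.(\w.true)) (\r.6))))
step 5: [beta@1.1] (8 < ((\x.(if ((\y.false) false) then (9 + 2) else (6 + 7))) (\w.true)))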